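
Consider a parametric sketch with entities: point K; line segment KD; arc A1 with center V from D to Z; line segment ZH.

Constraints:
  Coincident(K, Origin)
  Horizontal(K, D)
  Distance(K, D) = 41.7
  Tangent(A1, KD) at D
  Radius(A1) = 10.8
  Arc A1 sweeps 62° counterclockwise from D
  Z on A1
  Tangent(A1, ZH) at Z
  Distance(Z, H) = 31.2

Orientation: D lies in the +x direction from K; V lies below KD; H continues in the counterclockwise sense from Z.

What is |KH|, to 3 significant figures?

37.6

K is at the origin; K and D share the same y with |KD| = 41.7 and D on the +x side, so D = (41.7, 0.00). A1 meets KD tangentially, so VD is at right angles to KD, so V = D + (0, -10.8) = (41.7, -10.8). On A1, D sits at bearing 90° from V; a 62° counterclockwise sweep puts Z at bearing 152°, so Z = V + 10.8·(cos 152°, sin 152°) = (32.2, -5.73). The tangent condition forces VZ to be normal to ZH, so ZH runs along (−sin 152°, cos 152°); with |ZH| = 31.2, H = (17.5, -33.3). Then |KH| = |H − K| = 37.6.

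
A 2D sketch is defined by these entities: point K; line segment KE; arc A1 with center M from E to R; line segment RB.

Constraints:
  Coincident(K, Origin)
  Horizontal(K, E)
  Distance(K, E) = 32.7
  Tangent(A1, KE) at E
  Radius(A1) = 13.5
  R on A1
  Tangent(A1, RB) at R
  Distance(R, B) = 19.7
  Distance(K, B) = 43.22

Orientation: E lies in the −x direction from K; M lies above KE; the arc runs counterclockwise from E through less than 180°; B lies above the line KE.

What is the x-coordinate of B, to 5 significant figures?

-24.192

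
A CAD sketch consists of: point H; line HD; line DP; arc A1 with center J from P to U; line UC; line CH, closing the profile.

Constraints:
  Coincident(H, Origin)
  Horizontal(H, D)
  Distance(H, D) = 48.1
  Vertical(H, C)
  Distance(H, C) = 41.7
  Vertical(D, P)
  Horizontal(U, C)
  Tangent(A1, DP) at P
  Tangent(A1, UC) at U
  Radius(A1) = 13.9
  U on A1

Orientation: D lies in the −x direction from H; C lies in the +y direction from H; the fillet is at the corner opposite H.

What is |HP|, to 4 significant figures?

55.56

H is at the origin; H and D share the same y with |HD| = 48.1 and D on the −x side, so D = (-48.10, 0.000). HC is vertical with |HC| = 41.7 and C on the +y side, so C = (0.000, 41.70). The virtual corner opposite H is at (-48.10, 41.70). A1 meets DP tangentially, so JP is at right angles to DP and the tangent condition forces JU to be normal to UC, with radius 13.9, so the center J sits 13.9 in from both sides at J = (-34.20, 27.80). That places the tangent points at P = (-48.10, 27.80) on DP and U = (-34.20, 41.70) on UC. Then |HP| = |P − H| = 55.56.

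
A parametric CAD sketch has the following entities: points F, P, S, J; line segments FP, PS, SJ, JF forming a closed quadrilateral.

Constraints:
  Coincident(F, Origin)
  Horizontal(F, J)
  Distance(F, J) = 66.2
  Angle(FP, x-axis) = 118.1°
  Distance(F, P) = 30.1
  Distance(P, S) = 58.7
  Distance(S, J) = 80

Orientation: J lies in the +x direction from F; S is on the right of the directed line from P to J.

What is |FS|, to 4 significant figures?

32.55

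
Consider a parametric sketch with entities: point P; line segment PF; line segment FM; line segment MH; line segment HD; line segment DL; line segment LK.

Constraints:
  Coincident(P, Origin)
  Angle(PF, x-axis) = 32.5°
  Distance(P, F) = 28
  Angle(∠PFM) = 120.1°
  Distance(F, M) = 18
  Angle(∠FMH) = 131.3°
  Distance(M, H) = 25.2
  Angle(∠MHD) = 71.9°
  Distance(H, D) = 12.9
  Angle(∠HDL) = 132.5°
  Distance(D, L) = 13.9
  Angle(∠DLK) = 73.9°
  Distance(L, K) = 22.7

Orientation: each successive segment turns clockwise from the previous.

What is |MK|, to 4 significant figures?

6.893

P is at the origin; PF runs at 32.5° with length 28.0, so F = (23.61, 15.04). ∠PFM = 120.1° gives FM at -27.40° from the x-axis; with |FM| = 18.0, M = (39.60, 6.761). ∠FMH = 131.3° gives MH at -76.10° from the x-axis; with |MH| = 25.2, H = (45.65, -17.70). ∠MHD = 71.9° gives HD at 175.8° from the x-axis; with |HD| = 12.9, D = (32.78, -16.76). ∠HDL = 132.5° gives DL at 128.3° from the x-axis; with |DL| = 13.9, L = (24.17, -5.848). ∠DLK = 73.9° gives LK at 22.20° from the x-axis; with |LK| = 22.7, K = (45.19, 2.729). Then |MK| = |K − M| = 6.893.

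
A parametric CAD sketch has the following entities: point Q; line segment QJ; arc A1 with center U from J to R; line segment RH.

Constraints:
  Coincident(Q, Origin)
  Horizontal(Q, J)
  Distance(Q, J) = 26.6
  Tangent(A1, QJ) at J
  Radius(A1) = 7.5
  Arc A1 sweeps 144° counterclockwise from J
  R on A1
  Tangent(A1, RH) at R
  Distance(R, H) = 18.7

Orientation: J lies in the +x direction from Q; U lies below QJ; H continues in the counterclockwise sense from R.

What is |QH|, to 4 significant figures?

44.68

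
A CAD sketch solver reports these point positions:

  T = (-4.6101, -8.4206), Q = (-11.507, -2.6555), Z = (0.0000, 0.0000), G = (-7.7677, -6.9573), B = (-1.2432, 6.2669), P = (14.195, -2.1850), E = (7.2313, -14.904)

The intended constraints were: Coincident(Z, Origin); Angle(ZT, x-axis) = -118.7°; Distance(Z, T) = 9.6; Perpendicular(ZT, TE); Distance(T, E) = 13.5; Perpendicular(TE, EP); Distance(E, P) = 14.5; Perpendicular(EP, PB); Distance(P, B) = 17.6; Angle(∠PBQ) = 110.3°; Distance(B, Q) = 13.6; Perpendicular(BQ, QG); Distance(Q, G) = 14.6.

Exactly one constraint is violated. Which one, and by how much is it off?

Distance(Q, G) = 14.6 — off by 8.90.

Z = (0.00, 0.00) ✓; ZT at -118.7° ✓; |ZT| = 9.600 ✓; ∠(ZT, TE) = 90.00° ✓; |TE| = 13.50 ✓; ∠(TE, EP) = 90.00° ✓; |EP| = 14.50 ✓; ∠(EP, PB) = 90.00° ✓; |PB| = 17.60 ✓; ∠PBQ = 110.3° ✓; |BQ| = 13.60 ✓; ∠(BQ, QG) = 90.00° ✓; |QG| = 5.700 ✗.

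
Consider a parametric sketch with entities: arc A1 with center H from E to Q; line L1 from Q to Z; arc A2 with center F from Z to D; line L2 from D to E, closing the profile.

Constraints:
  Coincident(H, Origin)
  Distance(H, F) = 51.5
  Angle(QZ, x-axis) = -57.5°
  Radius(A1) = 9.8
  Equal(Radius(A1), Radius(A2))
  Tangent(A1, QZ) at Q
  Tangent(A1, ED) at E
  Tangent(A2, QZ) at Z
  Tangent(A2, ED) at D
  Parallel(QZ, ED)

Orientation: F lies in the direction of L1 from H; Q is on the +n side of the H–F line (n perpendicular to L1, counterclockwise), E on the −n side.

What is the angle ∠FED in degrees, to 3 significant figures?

10.8°

The slot axis is L1's direction at -57.5°, so u = (cos -57.5°, sin -57.5°) = (0.537, -0.843) and n = (−sin -57.5°, cos -57.5°) = (0.843, 0.537). H is at the origin and F lies 51.5 along u from H, so F = 51.5·u = (27.7, -43.4). Tangency of A1 to both parallel lines with radius 9.8 puts Q and E at H ± 9.8·n: Q = (8.27, 5.27), E = (-8.27, -5.27). Equal radii place Z and D the same way about F: Z = F + 9.8·n = (35.9, -38.2), D = F − 9.8·n = (19.4, -48.7). Then cos ∠FED = EF·ED / (|EF||ED|), giving 10.8°.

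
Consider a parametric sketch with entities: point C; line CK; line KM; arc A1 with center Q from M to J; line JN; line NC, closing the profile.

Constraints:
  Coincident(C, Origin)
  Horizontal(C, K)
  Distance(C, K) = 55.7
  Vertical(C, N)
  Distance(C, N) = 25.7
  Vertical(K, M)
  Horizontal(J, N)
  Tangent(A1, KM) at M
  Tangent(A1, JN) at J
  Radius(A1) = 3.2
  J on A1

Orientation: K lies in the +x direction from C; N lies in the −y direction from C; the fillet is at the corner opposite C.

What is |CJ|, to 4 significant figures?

58.45

The virtual corner opposite C is at (55.70, -25.70). Tangency of A1 to KM means the radius QM is perpendicular to KM and the tangent condition forces QJ to be normal to JN, with radius 3.2, so the center Q sits 3.2 in from both sides at Q = (52.50, -22.50). That places the tangent points at M = (55.70, -22.50) on KM and J = (52.50, -25.70) on JN. Then |CJ| = |J − C| = 58.45.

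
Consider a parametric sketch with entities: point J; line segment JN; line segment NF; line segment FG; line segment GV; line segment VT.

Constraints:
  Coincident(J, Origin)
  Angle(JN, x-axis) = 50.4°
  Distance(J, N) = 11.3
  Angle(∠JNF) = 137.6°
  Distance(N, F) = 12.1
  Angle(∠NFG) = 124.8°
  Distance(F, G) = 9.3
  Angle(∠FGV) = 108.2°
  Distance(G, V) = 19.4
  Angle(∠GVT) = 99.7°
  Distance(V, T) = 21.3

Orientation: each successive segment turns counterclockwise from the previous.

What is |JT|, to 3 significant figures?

7.52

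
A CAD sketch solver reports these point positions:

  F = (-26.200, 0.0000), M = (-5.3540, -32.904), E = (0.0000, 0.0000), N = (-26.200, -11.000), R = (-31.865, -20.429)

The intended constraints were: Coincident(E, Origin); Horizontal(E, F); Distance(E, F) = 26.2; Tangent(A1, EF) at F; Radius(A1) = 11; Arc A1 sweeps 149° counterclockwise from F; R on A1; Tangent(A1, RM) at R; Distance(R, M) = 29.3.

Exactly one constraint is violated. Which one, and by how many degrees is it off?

Tangent(A1, RM) at R — off by 5.80°.

E = (0.00, 0.00) ✓; E.y = 0.00, F.y = 0.00 ✓; |EF| = 26.20 ✓; ∠(NF, FE) = 90.00° ✓; |NF| = 11.00 ✓; bearing(N→R) − bearing(N→F) = 149.0° ✓; |NR| = 11.00 ✓; ∠(NR, RM) = 84.20° ✗; |RM| = 29.30 ✓.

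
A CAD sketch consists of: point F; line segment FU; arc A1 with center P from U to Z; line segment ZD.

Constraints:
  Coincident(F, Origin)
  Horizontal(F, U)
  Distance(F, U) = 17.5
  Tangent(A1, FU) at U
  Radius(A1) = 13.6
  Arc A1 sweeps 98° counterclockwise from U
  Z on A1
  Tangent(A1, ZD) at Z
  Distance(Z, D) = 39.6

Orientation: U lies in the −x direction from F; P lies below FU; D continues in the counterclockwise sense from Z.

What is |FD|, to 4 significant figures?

60.34

F is at the origin; FU is horizontal with |FU| = 17.5 and U on the −x side, so U = (-17.50, 0.000). A1 meets FU tangentially, so PU is at right angles to FU, so P = U + (0, -13.6) = (-17.50, -13.60). On A1, U sits at bearing 90° from P; a 98° counterclockwise sweep puts Z at bearing 188°, so Z = P + 13.6·(cos 188°, sin 188°) = (-30.97, -15.49). A1 meets ZD tangentially, so PZ is at right angles to ZD, so ZD runs along (−sin 188°, cos 188°); with |ZD| = 39.6, D = (-25.46, -54.71). Then |FD| = |D − F| = 60.34.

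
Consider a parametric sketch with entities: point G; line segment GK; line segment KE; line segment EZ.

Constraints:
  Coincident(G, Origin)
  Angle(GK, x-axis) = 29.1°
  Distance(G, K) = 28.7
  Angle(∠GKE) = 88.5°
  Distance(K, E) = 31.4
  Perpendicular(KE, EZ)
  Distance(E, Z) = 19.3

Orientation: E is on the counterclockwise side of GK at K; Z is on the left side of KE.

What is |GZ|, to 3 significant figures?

32.1

G is at the origin; GK runs at 29.1° with length 28.7, so K = 28.7·(cos 29.1°, sin 29.1°) = (25.1, 14.0). ∠GKE = 88.5°, so KE runs at 29.1° + (180° − 88.5°) = 121° from the x-axis; with |KE| = 31.4, E = K + 31.4·(cos 121°, sin 121°) = (9.09, 41.0). KE ⟂ EZ; with |EZ| = 19.3 on the left of KE, Z = E + 19.3·(-0.861, -0.509) = (-7.52, 31.2). Then |GZ| = |Z − G| = 32.1.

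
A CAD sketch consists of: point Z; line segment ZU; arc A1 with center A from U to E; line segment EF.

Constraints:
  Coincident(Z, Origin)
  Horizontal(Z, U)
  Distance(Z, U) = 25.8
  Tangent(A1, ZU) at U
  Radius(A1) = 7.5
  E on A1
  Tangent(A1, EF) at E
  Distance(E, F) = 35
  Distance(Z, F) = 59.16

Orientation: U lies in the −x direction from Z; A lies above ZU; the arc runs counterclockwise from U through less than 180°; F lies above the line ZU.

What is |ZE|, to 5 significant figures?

24.420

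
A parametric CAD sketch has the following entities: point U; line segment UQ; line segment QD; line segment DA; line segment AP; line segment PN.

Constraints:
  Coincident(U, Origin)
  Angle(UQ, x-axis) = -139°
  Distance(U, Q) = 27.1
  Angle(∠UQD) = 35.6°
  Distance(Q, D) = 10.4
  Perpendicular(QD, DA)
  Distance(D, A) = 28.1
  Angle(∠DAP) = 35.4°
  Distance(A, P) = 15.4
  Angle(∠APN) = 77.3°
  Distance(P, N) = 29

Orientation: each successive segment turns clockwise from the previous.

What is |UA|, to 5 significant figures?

16.949

U is at the origin; UQ runs at -139.0° with length 27.1, so Q = (-20.453, -17.779). ∠UQD = 35.6° gives QD at 76.600° from the x-axis; with |QD| = 10.4, D = (-18.042, -7.6623). QD is perpendicular to DA, so DA runs at -13.400°; with |DA| = 28.1, A = (9.2926, -14.174). Then |UA| = |A − U| = 16.949.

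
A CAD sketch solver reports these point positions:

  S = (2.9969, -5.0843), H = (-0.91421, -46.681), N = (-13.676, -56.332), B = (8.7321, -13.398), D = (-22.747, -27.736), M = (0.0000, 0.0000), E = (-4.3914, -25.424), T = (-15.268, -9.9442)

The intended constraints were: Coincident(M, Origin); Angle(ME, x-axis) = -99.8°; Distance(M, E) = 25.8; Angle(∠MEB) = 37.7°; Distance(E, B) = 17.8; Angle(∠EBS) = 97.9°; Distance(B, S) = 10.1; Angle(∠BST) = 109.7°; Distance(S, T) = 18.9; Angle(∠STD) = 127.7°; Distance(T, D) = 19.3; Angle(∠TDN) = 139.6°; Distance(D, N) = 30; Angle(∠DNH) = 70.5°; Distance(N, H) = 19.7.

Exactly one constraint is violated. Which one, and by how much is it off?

Distance(N, H) = 19.7 — off by 3.70.

M = (0.00, 0.00) ✓; ME at -99.80° ✓; |ME| = 25.80 ✓; ∠MEB = 37.70° ✓; |EB| = 17.80 ✓; ∠EBS = 97.90° ✓; |BS| = 10.10 ✓; ∠BST = 109.7° ✓; |ST| = 18.90 ✓; ∠STD = 127.7° ✓; |TD| = 19.30 ✓; ∠TDN = 139.6° ✓; |DN| = 30.00 ✓; ∠DNH = 70.50° ✓; |NH| = 16.00 ✗.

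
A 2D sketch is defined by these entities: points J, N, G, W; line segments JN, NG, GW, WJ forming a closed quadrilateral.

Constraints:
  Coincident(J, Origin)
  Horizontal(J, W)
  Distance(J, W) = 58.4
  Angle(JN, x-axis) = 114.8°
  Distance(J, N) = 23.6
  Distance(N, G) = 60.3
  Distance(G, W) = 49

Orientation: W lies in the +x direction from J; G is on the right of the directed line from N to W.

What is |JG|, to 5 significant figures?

36.861

J is at the origin; J and W share the same y with |JW| = 58.4 and W in +x, so W = (58.4, 0). JN runs at 114.8° with |JN| = 23.6, so N = (-9.8991, 21.424). G is determined by |NG| = 60.3 and |GW| = 49.0 together: it lies at the intersection of circle(N, 60.3) and circle(W, 49.0). With |NW| = 71.580, the foot of the radical line on NW is 44.417 from N and the perpendicular offset is √(60.3² − 44.417²) = 40.782. Taking the right-of-NW solution: G = (20.276, -30.783).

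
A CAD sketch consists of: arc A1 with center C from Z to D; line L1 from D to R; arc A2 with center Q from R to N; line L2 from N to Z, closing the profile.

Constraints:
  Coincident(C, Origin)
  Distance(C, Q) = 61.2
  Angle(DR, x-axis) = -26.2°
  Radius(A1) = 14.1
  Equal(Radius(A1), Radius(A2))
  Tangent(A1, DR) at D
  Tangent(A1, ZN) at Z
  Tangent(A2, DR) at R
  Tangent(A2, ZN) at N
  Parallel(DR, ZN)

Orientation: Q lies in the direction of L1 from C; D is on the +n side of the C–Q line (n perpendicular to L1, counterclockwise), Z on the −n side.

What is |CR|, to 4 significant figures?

62.80

The slot axis is L1's direction at -26.2°, so u = (cos -26.2°, sin -26.2°) = (0.8973, -0.4415) and n = (−sin -26.2°, cos -26.2°) = (0.4415, 0.8973). C is at the origin and Q lies 61.2 along u from C, so Q = 61.2·u = (54.91, -27.02). Tangency of A1 to both parallel lines with radius 14.1 puts D and Z at C ± 14.1·n: D = (6.225, 12.65), Z = (-6.225, -12.65). Equal radii place R and N the same way about Q: R = Q + 14.1·n = (61.14, -14.37), N = Q − 14.1·n = (48.69, -39.67). Then |CR| = |R − C| = 62.80.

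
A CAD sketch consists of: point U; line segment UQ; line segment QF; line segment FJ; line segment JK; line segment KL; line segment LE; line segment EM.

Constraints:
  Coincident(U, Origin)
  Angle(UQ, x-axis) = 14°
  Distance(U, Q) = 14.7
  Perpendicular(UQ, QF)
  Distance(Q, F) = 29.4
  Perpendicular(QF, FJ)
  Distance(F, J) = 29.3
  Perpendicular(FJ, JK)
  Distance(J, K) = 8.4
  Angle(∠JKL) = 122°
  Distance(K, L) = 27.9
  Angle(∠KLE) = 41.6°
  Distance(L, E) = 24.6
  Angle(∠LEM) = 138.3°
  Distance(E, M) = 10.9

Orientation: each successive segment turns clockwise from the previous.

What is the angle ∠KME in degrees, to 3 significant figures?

85.2°

U is at the origin; UQ runs at 14.0° with length 14.7, so Q = (14.3, 3.56). UQ ⟂ QF, so QF runs at -76.0°; with |QF| = 29.4, F = (21.4, -25.0). The perpendicularity gives FJ at right angles to QF, so FJ runs at -166°; with |FJ| = 29.3, J = (-7.05, -32.1). FJ ⟂ JK, so JK runs at 104°; with |JK| = 8.4, K = (-9.09, -23.9). ∠JKL = 122.0° gives KL at 46.0° from the x-axis; with |KL| = 27.9, L = (10.3, -3.84). ∠KLE = 41.6° gives LE at -92.4° from the x-axis; with |LE| = 24.6, E = (9.26, -28.4). ∠LEM = 138.3° gives EM at -134° from the x-axis; with |EM| = 10.9, M = (1.68, -36.2). Then cos ∠KME = MK·ME / (|MK||ME|), giving 85.2°.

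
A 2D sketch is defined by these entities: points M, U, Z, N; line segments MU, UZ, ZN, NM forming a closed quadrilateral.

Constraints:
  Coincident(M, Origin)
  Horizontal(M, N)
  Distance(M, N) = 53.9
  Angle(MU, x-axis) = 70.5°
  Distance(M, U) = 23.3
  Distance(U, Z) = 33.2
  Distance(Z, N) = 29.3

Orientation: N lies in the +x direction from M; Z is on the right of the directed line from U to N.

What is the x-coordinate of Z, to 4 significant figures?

25.27

Checks: |UZ| = 33.20 ✓; |ZN| = 29.30 ✓.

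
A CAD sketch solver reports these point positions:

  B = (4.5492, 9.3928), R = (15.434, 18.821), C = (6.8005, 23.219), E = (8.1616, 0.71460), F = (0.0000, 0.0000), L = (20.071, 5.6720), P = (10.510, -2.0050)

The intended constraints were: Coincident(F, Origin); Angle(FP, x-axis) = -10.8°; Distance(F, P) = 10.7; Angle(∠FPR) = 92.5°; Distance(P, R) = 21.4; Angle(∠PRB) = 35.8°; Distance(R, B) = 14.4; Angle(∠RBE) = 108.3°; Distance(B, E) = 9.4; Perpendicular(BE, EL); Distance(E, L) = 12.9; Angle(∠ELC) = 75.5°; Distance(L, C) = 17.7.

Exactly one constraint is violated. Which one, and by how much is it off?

Distance(L, C) = 17.7 — off by 4.30.

F = (0.00, 0.00) ✓; FP at -10.80° ✓; |FP| = 10.70 ✓; ∠FPR = 92.50° ✓; |PR| = 21.40 ✓; ∠PRB = 35.80° ✓; |RB| = 14.40 ✓; ∠RBE = 108.3° ✓; |BE| = 9.400 ✓; ∠(BE, EL) = 90.00° ✓; |EL| = 12.90 ✓; ∠ELC = 75.50° ✓; |LC| = 22.00 ✗.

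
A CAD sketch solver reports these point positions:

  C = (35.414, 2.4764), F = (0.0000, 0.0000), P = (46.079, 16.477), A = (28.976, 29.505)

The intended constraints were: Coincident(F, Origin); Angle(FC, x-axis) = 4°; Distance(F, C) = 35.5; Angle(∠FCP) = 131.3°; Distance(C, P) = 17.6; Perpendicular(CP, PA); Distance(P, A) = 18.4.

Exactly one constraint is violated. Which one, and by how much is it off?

Distance(P, A) = 18.4 — off by 3.10.

F = (0.00, 0.00) ✓; FC at 4.000° ✓; |FC| = 35.50 ✓; ∠FCP = 131.3° ✓; |CP| = 17.60 ✓; ∠(CP, PA) = 90.00° ✓; |PA| = 21.50 ✗.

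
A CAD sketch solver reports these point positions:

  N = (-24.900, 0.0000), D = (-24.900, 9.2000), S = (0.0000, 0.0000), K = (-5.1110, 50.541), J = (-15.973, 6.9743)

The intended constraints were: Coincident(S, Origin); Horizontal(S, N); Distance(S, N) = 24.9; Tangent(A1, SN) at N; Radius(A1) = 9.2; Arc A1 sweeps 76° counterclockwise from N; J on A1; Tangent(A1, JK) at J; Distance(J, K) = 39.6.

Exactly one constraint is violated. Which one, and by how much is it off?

Distance(J, K) = 39.6 — off by 5.30.

S = (0.00, 0.00) ✓; S.y = 0.00, N.y = 0.00 ✓; |SN| = 24.90 ✓; ∠(DN, NS) = 90.00° ✓; |DN| = 9.200 ✓; bearing(D→J) − bearing(D→N) = 76.00° ✓; |DJ| = 9.200 ✓; ∠(DJ, JK) = 90.00° ✓; |JK| = 44.90 ✗.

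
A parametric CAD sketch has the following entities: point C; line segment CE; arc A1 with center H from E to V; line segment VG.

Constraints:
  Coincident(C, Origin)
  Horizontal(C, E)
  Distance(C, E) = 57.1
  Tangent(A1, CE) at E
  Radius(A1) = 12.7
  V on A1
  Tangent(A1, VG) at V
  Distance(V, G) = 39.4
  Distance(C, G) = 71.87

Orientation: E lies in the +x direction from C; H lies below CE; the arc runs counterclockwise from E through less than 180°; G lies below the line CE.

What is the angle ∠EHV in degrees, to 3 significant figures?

95.7°

C is at the origin; CE is horizontal with |CE| = 57.1 and E on the +x side, so E = (57.1, 0.00). A1 meets CE tangentially, so HE is at right angles to CE, so H = E + (0, -12.7) = (57.1, -12.7). Since HV ⟂ VG (tangency), |HG| = √(12.7² + 39.4²) = 41.4 regardless of where V sits on A1. So G lies on both circle(C, 71.87) and circle(H, 41.4); the below-CE intersection is G = (48.4, -53.2). V is the foot of the tangent from G: V = (44.5, -14.0).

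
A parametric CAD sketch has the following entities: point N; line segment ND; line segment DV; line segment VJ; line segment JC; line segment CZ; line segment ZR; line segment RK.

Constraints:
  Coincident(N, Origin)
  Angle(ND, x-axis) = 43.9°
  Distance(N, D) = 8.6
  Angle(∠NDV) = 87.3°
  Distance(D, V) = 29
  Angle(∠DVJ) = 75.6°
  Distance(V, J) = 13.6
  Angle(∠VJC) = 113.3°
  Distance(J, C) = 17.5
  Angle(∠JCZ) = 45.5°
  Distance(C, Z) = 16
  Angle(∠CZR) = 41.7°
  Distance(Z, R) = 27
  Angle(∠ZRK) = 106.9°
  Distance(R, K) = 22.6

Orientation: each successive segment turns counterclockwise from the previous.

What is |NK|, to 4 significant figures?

29.97

∠CZR = 41.7° gives ZR at -139.5° from the x-axis; with |ZR| = 27.0, R = (-29.13, -1.536). ∠ZRK = 106.9° gives RK at -66.40° from the x-axis; with |RK| = 22.6, K = (-20.08, -22.25). Then |NK| = |K − N| = 29.97.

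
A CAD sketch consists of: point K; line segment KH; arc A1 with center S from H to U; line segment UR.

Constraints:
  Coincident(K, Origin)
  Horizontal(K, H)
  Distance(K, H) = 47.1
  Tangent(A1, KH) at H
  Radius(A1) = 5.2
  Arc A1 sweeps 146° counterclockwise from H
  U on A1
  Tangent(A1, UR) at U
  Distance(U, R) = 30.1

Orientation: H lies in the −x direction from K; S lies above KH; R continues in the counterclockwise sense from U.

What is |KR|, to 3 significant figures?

74.0

K is at the origin; KH is horizontal with |KH| = 47.1 and H on the −x side, so H = (-47.1, 0.00). A1 meets KH tangentially, so SH is at right angles to KH, so S = H + (0, 5.2) = (-47.1, 5.20). On A1, H sits at bearing -90° from S; a 146° counterclockwise sweep puts U at bearing 56°, so U = S + 5.2·(cos 56°, sin 56°) = (-44.2, 9.51). The tangent condition forces SU to be normal to UR, so UR runs along (−sin 56°, cos 56°); with |UR| = 30.1, R = (-69.1, 26.3). Then |KR| = |R − K| = 74.0.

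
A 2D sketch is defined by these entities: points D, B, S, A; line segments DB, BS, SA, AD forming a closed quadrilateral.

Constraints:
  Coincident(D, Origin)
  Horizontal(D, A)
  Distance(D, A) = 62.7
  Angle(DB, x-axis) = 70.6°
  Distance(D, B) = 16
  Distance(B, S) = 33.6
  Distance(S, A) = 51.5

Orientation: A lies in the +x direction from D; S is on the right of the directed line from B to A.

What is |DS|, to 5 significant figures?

22.390

Checks: |BS| = 33.60 ✓; |SA| = 51.50 ✓.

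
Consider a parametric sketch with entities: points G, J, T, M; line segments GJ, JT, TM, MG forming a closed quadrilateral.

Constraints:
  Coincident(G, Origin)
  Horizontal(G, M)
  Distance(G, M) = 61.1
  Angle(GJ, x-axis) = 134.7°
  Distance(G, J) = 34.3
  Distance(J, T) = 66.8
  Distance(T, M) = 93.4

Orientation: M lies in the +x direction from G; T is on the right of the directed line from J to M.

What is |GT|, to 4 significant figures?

47.82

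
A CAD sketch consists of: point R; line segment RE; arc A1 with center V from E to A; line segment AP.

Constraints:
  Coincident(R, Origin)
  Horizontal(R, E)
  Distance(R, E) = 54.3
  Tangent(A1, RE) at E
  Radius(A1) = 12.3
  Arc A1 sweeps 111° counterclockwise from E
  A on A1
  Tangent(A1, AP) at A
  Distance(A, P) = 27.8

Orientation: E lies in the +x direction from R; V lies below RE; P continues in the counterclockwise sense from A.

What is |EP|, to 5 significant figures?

42.689

On A1, E sits at bearing 90° from V; a 111° counterclockwise sweep puts A at bearing 201°, so A = V + 12.3·(cos 201°, sin 201°) = (42.817, -16.708). Since A1 is tangent to AP there, VA ⟂ AP, so AP runs along (−sin 201°, cos 201°); with |AP| = 27.8, P = (52.780, -42.661). Then |EP| = |P − E| = 42.689.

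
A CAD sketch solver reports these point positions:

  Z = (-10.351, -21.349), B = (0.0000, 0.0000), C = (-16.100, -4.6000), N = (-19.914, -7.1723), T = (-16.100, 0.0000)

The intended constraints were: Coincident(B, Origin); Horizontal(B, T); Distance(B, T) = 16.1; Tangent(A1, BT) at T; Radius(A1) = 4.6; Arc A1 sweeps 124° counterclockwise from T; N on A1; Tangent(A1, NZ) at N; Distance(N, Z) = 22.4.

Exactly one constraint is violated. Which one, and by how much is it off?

Distance(N, Z) = 22.4 — off by 5.30.

B = (0.00, 0.00) ✓; B.y = 0.00, T.y = 0.00 ✓; |BT| = 16.10 ✓; ∠(CT, TB) = 90.00° ✓; |CT| = 4.600 ✓; bearing(C→N) − bearing(C→T) = 124.0° ✓; |CN| = 4.600 ✓; ∠(CN, NZ) = 90.00° ✓; |NZ| = 17.10 ✗.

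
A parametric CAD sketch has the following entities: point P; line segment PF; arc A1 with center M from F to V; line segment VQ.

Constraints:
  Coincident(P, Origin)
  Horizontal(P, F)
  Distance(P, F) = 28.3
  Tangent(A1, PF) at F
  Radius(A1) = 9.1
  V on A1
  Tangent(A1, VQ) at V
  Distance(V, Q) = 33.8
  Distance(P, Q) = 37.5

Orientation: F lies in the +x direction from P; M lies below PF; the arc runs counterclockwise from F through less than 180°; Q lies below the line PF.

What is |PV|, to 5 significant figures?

20.671

Checks: |MV| = 9.100 ✓; ∠(MV, VQ) = 90.00° ✓; |VQ| = 33.80 ✓; |PQ| = 37.50 ✓.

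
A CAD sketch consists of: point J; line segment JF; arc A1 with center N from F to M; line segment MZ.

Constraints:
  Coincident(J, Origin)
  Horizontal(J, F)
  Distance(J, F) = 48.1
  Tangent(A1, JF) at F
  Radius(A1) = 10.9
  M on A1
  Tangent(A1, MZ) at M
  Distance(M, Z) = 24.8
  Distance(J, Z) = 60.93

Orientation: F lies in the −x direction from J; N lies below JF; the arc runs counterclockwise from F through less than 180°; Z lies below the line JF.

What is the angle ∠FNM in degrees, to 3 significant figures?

115°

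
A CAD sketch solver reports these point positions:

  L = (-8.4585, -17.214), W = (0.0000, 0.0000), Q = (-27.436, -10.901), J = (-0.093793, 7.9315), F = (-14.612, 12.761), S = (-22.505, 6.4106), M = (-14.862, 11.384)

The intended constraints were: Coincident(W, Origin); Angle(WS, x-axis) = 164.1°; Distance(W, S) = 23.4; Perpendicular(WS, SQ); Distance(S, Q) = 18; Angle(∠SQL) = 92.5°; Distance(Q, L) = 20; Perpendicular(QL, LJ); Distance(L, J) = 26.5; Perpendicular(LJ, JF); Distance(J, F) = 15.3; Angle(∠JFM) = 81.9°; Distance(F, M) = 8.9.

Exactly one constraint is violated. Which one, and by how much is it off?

Distance(F, M) = 8.9 — off by 7.50.

W = (0.00, 0.00) ✓; WS at 164.1° ✓; |WS| = 23.40 ✓; ∠(WS, SQ) = 90.00° ✓; |SQ| = 18.00 ✓; ∠SQL = 92.50° ✓; |QL| = 20.00 ✓; ∠(QL, LJ) = 90.00° ✓; |LJ| = 26.50 ✓; ∠(LJ, JF) = 90.00° ✓; |JF| = 15.30 ✓; ∠JFM = 81.89° ✓; |FM| = 1.400 ✗.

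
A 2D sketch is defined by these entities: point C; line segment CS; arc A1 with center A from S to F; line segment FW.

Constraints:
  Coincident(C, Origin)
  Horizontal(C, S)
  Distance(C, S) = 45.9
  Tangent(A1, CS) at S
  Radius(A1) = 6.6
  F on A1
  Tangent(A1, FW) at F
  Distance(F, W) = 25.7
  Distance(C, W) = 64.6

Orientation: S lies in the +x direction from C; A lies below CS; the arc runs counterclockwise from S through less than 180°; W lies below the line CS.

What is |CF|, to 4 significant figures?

42.13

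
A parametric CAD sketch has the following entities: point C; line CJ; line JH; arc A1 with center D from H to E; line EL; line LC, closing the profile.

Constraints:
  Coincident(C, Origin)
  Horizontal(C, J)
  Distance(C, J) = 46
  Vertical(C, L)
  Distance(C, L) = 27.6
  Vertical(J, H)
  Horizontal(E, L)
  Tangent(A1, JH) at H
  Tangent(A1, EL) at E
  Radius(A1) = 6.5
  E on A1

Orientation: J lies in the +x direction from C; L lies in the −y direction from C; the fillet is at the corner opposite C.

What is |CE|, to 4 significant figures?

48.19

C is at the origin; CJ is horizontal with |CJ| = 46.0 and J on the +x side, so J = (46.00, 0.000). C and L share the same x with |CL| = 27.6 and L on the −y side, so L = (0.000, -27.60). The virtual corner opposite C is at (46.00, -27.60). Tangency of A1 to JH means the radius DH is perpendicular to JH and since A1 is tangent to EL there, DE ⟂ EL, with radius 6.5, so the center D sits 6.5 in from both sides at D = (39.50, -21.10). That places the tangent points at H = (46.00, -21.10) on JH and E = (39.50, -27.60) on EL. Then |CE| = |E − C| = 48.19.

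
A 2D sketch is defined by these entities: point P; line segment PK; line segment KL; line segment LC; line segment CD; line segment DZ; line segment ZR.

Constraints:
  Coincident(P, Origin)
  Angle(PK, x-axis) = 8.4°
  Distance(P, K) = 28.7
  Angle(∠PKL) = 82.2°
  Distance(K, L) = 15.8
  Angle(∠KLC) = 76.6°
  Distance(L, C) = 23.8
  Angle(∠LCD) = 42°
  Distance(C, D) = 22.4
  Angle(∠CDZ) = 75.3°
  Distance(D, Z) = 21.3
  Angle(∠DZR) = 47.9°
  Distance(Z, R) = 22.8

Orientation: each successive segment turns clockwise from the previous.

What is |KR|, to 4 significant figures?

20.75

P is at the origin; PK runs at 8.4° with length 28.7, so K = (28.39, 4.193). ∠PKL = 82.2° gives KL at -89.40° from the x-axis; with |KL| = 15.8, L = (28.56, -11.61). ∠KLC = 76.6° gives LC at 167.2° from the x-axis; with |LC| = 23.8, C = (5.349, -6.334). ∠LCD = 42.0° gives CD at 29.20° from the x-axis; with |CD| = 22.4, D = (24.90, 4.594). ∠CDZ = 75.3° gives DZ at -75.50° from the x-axis; with |DZ| = 21.3, Z = (30.24, -16.03). ∠DZR = 47.9° gives ZR at 152.4° from the x-axis; with |ZR| = 22.8, R = (10.03, -5.464). Then |KR| = |R − K| = 20.75.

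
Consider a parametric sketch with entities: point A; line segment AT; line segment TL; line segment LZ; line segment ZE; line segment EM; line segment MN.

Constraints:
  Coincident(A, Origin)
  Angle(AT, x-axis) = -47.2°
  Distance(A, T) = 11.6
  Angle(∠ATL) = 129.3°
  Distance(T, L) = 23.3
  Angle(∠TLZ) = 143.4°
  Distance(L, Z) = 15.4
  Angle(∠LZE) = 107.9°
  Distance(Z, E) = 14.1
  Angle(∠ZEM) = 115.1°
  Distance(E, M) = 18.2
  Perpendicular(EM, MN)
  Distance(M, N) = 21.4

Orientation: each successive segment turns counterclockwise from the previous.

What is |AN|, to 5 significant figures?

18.891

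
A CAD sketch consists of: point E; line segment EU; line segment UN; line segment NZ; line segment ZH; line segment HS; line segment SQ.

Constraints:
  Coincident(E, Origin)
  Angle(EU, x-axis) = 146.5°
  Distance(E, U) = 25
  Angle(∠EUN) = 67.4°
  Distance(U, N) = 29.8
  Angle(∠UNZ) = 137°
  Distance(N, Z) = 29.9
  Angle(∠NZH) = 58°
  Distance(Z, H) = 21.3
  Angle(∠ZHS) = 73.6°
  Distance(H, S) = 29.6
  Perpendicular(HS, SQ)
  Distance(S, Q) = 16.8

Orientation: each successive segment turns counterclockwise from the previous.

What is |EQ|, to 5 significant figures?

47.074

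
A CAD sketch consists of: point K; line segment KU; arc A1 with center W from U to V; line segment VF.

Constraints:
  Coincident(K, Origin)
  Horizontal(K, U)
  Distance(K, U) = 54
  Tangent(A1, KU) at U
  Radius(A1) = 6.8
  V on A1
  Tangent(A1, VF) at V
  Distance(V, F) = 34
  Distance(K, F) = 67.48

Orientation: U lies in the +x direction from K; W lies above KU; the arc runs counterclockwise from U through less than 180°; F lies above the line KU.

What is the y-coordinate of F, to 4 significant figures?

41.46

K is at the origin; KU is horizontal with |KU| = 54.0 and U on the +x side, so U = (54.00, 0.000). Tangency of A1 to KU means the radius WU is perpendicular to KU, so W = U + (0, 6.8) = (54.00, 6.800). Since WV ⟂ VF (tangency), |WF| = √(6.8² + 34.0²) = 34.67 regardless of where V sits on A1. So F lies on both circle(K, 67.48) and circle(W, 34.67); the above-KU intersection is F = (53.24, 41.46). V is the foot of the tangent from F: V = (60.64, 8.280).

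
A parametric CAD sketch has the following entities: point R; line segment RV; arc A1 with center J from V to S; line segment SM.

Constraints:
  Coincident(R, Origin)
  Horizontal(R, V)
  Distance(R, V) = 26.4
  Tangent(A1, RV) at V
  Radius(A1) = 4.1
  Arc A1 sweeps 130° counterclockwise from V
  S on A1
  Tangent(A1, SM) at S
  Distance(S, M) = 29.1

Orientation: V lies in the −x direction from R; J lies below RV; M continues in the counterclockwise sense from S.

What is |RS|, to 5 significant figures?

30.299

R is at the origin; RV is horizontal with |RV| = 26.4 and V on the −x side, so V = (-26.400, 0.0000). Tangency of A1 to RV means the radius JV is perpendicular to RV, so J = V + (0, -4.1) = (-26.400, -4.1000). On A1, V sits at bearing 90° from J; a 130° counterclockwise sweep puts S at bearing 220°, so S = J + 4.1·(cos 220°, sin 220°) = (-29.541, -6.7354). Then |RS| = |S − R| = 30.299.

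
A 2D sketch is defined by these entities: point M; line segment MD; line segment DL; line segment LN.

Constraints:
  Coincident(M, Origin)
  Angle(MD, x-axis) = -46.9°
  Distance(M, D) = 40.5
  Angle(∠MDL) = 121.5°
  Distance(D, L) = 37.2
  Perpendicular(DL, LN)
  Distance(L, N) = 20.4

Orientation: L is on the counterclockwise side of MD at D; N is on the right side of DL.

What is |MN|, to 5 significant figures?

80.147

M is at the origin; MD runs at -46.9° with length 40.5, so D = 40.5·(cos -46.9°, sin -46.9°) = (27.673, -29.572). ∠MDL = 121.5°, so DL runs at -46.9° + (180° − 121.5°) = 11.600° from the x-axis; with |DL| = 37.2, L = D + 37.2·(cos 11.600°, sin 11.600°) = (64.113, -22.091). DL is perpendicular to LN; with |LN| = 20.4 on the right of DL, N = L + 20.4·(0.20108, -0.97958) = (68.215, -42.075). Then |MN| = |N − M| = 80.147.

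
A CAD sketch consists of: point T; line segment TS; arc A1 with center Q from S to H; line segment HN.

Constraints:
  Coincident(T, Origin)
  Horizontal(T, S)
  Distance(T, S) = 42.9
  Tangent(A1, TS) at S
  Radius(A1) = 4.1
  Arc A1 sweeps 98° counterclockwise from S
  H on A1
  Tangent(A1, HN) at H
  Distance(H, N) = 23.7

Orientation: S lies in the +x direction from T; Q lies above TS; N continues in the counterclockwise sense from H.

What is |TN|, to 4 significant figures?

51.94

T is at the origin; T and S share the same y with |TS| = 42.9 and S on the +x side, so S = (42.90, 0.000). A1 meets TS tangentially, so QS is at right angles to TS, so Q = S + (0, 4.1) = (42.90, 4.100). On A1, S sits at bearing -90° from Q; a 98° counterclockwise sweep puts H at bearing 8°, so H = Q + 4.1·(cos 8°, sin 8°) = (46.96, 4.671). Tangency of A1 to HN means the radius QH is perpendicular to HN, so HN runs along (−sin 8°, cos 8°); with |HN| = 23.7, N = (43.66, 28.14). Then |TN| = |N − T| = 51.94.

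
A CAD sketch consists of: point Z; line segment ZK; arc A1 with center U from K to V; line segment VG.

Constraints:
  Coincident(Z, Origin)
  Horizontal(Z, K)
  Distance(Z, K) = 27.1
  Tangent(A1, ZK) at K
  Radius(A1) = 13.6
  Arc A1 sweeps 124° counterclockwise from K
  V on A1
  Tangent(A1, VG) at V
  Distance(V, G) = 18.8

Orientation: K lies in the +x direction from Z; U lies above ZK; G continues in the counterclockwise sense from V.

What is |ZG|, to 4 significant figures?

46.15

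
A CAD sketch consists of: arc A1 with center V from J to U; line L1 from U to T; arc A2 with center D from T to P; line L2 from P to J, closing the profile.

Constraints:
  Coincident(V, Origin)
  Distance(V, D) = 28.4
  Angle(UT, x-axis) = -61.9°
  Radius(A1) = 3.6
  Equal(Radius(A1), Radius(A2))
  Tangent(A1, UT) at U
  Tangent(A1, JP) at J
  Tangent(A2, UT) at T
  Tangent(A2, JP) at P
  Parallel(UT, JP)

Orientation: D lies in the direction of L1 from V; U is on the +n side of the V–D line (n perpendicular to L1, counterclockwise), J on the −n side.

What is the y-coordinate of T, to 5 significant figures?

-23.357

Tangency of A1 to both parallel lines with radius 3.6 puts U and J at V ± 3.6·n: U = (3.1757, 1.6956), J = (-3.1757, -1.6956). Equal radii place T and P the same way about D: T = D + 3.6·n = (16.552, -23.357), P = D − 3.6·n = (10.201, -26.748). So T.y = -23.357.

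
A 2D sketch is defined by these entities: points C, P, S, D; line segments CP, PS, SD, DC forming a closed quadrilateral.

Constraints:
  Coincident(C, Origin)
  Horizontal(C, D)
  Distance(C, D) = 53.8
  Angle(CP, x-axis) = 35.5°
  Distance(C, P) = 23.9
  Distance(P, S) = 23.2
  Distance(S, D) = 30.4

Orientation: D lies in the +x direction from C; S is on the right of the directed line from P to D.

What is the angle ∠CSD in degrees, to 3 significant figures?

144°

Checks: |PS| = 23.20 ✓; |SD| = 30.40 ✓.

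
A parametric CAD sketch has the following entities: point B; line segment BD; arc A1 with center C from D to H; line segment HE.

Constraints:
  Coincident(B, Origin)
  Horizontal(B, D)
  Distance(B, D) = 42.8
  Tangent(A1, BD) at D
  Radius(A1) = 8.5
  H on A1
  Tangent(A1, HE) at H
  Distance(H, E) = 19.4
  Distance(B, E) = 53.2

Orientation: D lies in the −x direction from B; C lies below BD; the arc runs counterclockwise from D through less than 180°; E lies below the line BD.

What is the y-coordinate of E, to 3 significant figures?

-29.6

B is at the origin; BD is horizontal with |BD| = 42.8 and D on the −x side, so D = (-42.8, 0.00). The tangent condition forces CD to be normal to BD, so C = D + (0, -8.5) = (-42.8, -8.50). Since CH ⟂ HE (tangency), |CE| = √(8.5² + 19.4²) = 21.2 regardless of where H sits on A1. So E lies on both circle(B, 53.2) and circle(C, 21.2); the below-BD intersection is E = (-44.2, -29.6). H is the foot of the tangent from E: H = (-50.8, -11.4).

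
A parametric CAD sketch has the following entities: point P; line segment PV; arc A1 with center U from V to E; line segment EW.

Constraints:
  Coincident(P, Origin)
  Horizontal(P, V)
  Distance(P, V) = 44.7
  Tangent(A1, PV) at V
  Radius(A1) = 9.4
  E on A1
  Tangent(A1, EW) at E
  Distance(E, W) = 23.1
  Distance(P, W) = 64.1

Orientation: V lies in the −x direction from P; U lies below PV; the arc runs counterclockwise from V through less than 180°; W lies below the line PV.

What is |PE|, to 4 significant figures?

54.78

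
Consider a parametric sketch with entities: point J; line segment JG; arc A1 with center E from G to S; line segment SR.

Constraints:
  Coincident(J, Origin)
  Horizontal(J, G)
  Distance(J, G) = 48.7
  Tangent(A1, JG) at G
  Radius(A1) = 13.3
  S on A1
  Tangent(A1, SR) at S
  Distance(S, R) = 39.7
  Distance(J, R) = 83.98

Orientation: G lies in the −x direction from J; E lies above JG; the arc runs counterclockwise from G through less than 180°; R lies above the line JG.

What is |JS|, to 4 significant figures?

45.13

Checks: |EG| = 13.30 ✓; |ES| = 13.30 ✓; ∠(ES, SR) = 90.00° ✓; |SR| = 39.70 ✓; |JR| = 83.98 ✓.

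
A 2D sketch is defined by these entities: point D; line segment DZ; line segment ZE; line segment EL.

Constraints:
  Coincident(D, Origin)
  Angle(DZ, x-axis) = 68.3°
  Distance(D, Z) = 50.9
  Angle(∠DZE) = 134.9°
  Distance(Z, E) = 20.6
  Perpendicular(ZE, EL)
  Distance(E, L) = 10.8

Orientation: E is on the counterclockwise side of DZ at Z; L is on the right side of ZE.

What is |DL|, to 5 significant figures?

73.422

D is at the origin; DZ runs at 68.3° with length 50.9, so Z = 50.9·(cos 68.3°, sin 68.3°) = (18.820, 47.293). ∠DZE = 134.9°, so ZE runs at 68.3° + (180° − 134.9°) = 113.40° from the x-axis; with |ZE| = 20.6, E = Z + 20.6·(cos 113.40°, sin 113.40°) = (10.639, 66.199). ZE ⟂ EL; with |EL| = 10.8 on the right of ZE, L = E + 10.8·(0.91775, 0.39715) = (20.551, 70.488). Then |DL| = |L − D| = 73.422.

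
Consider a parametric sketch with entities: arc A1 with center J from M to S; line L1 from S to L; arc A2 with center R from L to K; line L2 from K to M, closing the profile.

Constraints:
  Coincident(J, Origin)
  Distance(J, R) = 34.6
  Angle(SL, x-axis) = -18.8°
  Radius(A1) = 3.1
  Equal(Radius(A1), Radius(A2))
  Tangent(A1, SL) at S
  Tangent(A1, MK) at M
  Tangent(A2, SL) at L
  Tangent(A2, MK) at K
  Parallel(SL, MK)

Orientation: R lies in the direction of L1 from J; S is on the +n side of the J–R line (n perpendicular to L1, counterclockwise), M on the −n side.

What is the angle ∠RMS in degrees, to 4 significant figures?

84.88°

J is at the origin and R lies 34.6 along u from J, so R = 34.6·u = (32.75, -11.15). Tangency of A1 to both parallel lines with radius 3.1 puts S and M at J ± 3.1·n: S = (0.9990, 2.935), M = (-0.9990, -2.935). Then cos ∠RMS = MR·MS / (|MR||MS|), giving 84.88°.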